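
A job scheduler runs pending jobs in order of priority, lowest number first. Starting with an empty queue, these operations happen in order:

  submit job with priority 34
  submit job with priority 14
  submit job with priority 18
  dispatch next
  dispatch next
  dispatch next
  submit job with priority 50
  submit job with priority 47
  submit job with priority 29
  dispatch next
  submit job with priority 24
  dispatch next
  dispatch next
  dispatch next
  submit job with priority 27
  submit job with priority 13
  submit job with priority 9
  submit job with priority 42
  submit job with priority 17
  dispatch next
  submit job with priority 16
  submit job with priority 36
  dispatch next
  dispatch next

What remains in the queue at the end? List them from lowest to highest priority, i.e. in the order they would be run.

[17, 27, 36, 42]

insert 34 → {34}
insert 14 → {14, 34}
insert 18 → {14, 18, 34}
dispatch next → 14; now {18, 34}
dispatch next → 18; now {34}
dispatch next → 34; now {}
insert 50 → {50}
insert 47 → {47, 50}
insert 29 → {29, 47, 50}
dispatch next → 29; now {47, 50}
insert 24 → {24, 47, 50}
dispatch next → 24; now {47, 50}
dispatch next → 47; now {50}
dispatch next → 50; now {}
insert 27 → {27}
insert 13 → {13, 27}
insert 9 → {9, 13, 27}
insert 42 → {9, 13, 27, 42}
insert 17 → {9, 13, 17, 27, 42}
dispatch next → 9; now {13, 17, 27, 42}
insert 16 → {13, 16, 17, 27, 42}
insert 36 → {13, 16, 17, 27, 36, 42}
dispatch next → 13; now {16, 17, 27, 36, 42}
dispatch next → 16; now {17, 27, 36, 42}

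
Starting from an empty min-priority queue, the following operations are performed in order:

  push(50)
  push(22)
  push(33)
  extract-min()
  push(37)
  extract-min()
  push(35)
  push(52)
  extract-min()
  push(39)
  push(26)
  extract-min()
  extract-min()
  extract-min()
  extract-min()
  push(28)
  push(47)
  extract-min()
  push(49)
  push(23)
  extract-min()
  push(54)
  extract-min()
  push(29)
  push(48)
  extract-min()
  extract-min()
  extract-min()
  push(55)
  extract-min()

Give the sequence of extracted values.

[22, 33, 35, 26, 37, 39, 50, 28, 23, 47, 29, 48, 49, 52]

insert 50 → {50}
insert 22 → {22, 50}
insert 33 → {22, 33, 50}
extract-min → 22; now {33, 50}
insert 37 → {33, 37, 50}
extract-min → 33; now {37, 50}
insert 35 → {35, 37, 50}
insert 52 → {35, 37, 50, 52}
extract-min → 35; now {37, 50, 52}
insert 39 → {37, 39, 50, 52}
insert 26 → {26, 37, 39, 50, 52}
extract-min → 26; now {37, 39, 50, 52}
extract-min → 37; now {39, 50, 52}
extract-min → 39; now {50, 52}
extract-min → 50; now {52}
insert 28 → {28, 52}
insert 47 → {28, 47, 52}
extract-min → 28; now {47, 52}
insert 49 → {47, 49, 52}
insert 23 → {23, 47, 49, 52}
extract-min → 23; now {47, 49, 52}
insert 54 → {47, 49, 52, 54}
extract-min → 47; now {49, 52, 54}
insert 29 → {29, 49, 52, 54}
insert 48 → {29, 48, 49, 52, 54}
extract-min → 29; now {48, 49, 52, 54}
extract-min → 48; now {49, 52, 54}
extract-min → 49; now {52, 54}
insert 55 → {52, 54, 55}
extract-min → 52; now {54, 55}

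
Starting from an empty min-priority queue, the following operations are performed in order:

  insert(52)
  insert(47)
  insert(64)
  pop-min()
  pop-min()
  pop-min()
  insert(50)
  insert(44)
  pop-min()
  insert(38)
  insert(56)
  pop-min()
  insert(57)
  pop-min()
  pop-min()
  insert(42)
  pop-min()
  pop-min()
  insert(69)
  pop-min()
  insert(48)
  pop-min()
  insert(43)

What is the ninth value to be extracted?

insert 52 → {52}
insert 47 → {47, 52}
insert 64 → {47, 52, 64}
pop-min → 47; now {52, 64}
pop-min → 52; now {64}
pop-min → 64; now {}
insert 50 → {50}
insert 44 → {44, 50}
pop-min → 44; now {50}
insert 38 → {38, 50}
insert 56 → {38, 50, 56}
pop-min → 38; now {50, 56}
insert 57 → {50, 56, 57}
pop-min → 50; now {56, 57}
pop-min → 56; now {57}
insert 42 → {42, 57}
pop-min → 42; now {57}
pop-min → 57; now {}
insert 69 → {69}
pop-min → 69; now {}
insert 48 → {48}
pop-min → 48; now {}
insert 43 → {43}

57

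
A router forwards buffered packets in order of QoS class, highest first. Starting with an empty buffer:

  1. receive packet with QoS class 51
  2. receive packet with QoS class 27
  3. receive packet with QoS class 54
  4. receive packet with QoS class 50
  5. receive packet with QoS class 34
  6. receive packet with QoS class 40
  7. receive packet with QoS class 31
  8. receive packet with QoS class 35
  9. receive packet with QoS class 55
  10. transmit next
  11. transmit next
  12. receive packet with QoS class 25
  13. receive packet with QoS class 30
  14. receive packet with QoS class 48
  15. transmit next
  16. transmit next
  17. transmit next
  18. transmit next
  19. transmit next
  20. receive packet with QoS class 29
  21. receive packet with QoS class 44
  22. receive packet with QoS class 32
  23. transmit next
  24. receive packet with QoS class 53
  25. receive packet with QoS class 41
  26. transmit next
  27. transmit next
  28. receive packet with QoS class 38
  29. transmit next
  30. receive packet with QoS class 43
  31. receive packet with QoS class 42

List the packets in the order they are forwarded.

insert 51 → {51}
insert 27 → {51, 27}
insert 54 → {54, 51, 27}
insert 50 → {54, 51, 50, 27}
insert 34 → {54, 51, 50, 34, 27}
insert 40 → {54, 51, 50, 40, 34, 27}
insert 31 → {54, 51, 50, 40, 34, 31, 27}
insert 35 → {54, 51, 50, 40, 35, 34, 31, 27}
insert 55 → {55, 54, 51, 50, 40, 35, 34, 31, 27}
transmit next → 55; now {54, 51, 50, 40, 35, 34, 31, 27}
transmit next → 54; now {51, 50, 40, 35, 34, 31, 27}
insert 25 → {51, 50, 40, 35, 34, 31, 27, 25}
insert 30 → {51, 50, 40, 35, 34, 31, 30, 27, 25}
insert 48 → {51, 50, 48, 40, 35, 34, 31, 30, 27, 25}
transmit next → 51; now {50, 48, 40, 35, 34, 31, 30, 27, 25}
transmit next → 50; now {48, 40, 35, 34, 31, 30, 27, 25}
transmit next → 48; now {40, 35, 34, 31, 30, 27, 25}
transmit next → 40; now {35, 34, 31, 30, 27, 25}
transmit next → 35; now {34, 31, 30, 27, 25}
insert 29 → {34, 31, 30, 29, 27, 25}
insert 44 → {44, 34, 31, 30, 29, 27, 25}
insert 32 → {44, 34, 32, 31, 30, 29, 27, 25}
transmit next → 44; now {34, 32, 31, 30, 29, 27, 25}
insert 53 → {53, 34, 32, 31, 30, 29, 27, 25}
insert 41 → {53, 41, 34, 32, 31, 30, 29, 27, 25}
transmit next → 53; now {41, 34, 32, 31, 30, 29, 27, 25}
transmit next → 41; now {34, 32, 31, 30, 29, 27, 25}
insert 38 → {38, 34, 32, 31, 30, 29, 27, 25}
transmit next → 38; now {34, 32, 31, 30, 29, 27, 25}
insert 43 → {43, 34, 32, 31, 30, 29, 27, 25}
insert 42 → {43, 42, 34, 32, 31, 30, 29, 27, 25}

[55, 54, 51, 50, 48, 40, 35, 44, 53, 41, 38]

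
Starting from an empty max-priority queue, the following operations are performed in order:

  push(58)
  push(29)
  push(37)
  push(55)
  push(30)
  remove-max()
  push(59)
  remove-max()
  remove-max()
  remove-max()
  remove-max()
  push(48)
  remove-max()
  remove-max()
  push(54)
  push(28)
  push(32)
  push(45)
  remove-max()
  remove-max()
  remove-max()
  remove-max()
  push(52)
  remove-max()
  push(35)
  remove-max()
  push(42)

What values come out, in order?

insert 58 → {58}
insert 29 → {58, 29}
insert 37 → {58, 37, 29}
insert 55 → {58, 55, 37, 29}
insert 30 → {58, 55, 37, 30, 29}
remove-max → 58; now {55, 37, 30, 29}
insert 59 → {59, 55, 37, 30, 29}
remove-max → 59; now {55, 37, 30, 29}
remove-max → 55; now {37, 30, 29}
remove-max → 37; now {30, 29}
remove-max → 30; now {29}
insert 48 → {48, 29}
remove-max → 48; now {29}
remove-max → 29; now {}
insert 54 → {54}
insert 28 → {54, 28}
insert 32 → {54, 32, 28}
insert 45 → {54, 45, 32, 28}
remove-max → 54; now {45, 32, 28}
remove-max → 45; now {32, 28}
remove-max → 32; now {28}
remove-max → 28; now {}
insert 52 → {52}
remove-max → 52; now {}
insert 35 → {35}
remove-max → 35; now {}
insert 42 → {42}

58, 59, 55, 37, 30, 48, 29, 54, 45, 32, 28, 52, 35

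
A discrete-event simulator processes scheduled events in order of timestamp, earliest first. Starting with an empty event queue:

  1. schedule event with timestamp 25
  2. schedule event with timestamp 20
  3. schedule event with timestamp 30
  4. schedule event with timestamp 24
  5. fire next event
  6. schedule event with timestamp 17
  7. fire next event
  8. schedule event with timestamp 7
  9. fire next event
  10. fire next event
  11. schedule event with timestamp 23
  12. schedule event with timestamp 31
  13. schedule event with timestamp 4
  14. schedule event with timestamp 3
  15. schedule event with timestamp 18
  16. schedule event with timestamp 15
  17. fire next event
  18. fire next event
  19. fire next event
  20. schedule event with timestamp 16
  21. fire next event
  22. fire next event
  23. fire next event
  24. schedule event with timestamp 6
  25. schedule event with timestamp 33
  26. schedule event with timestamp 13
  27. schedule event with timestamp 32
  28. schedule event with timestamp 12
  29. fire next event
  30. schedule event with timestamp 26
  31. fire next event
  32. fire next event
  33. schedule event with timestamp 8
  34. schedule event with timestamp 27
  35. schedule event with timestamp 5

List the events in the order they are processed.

20 → 17 → 7 → 24 → 3 → 4 → 15 → 16 → 18 → 23 → 6 → 12 → 13

insert 25 → {25}
insert 20 → {20, 25}
insert 30 → {20, 25, 30}
insert 24 → {20, 24, 25, 30}
fire next event → 20; now {24, 25, 30}
insert 17 → {17, 24, 25, 30}
fire next event → 17; now {24, 25, 30}
insert 7 → {7, 24, 25, 30}
fire next event → 7; now {24, 25, 30}
fire next event → 24; now {25, 30}
insert 23 → {23, 25, 30}
insert 31 → {23, 25, 30, 31}
insert 4 → {4, 23, 25, 30, 31}
insert 3 → {3, 4, 23, 25, 30, 31}
insert 18 → {3, 4, 18, 23, 25, 30, 31}
insert 15 → {3, 4, 15, 18, 23, 25, 30, 31}
fire next event → 3; now {4, 15, 18, 23, 25, 30, 31}
fire next event → 4; now {15, 18, 23, 25, 30, 31}
fire next event → 15; now {18, 23, 25, 30, 31}
insert 16 → {16, 18, 23, 25, 30, 31}
fire next event → 16; now {18, 23, 25, 30, 31}
fire next event → 18; now {23, 25, 30, 31}
fire next event → 23; now {25, 30, 31}
insert 6 → {6, 25, 30, 31}
insert 33 → {6, 25, 30, 31, 33}
insert 13 → {6, 13, 25, 30, 31, 33}
insert 32 → {6, 13, 25, 30, 31, 32, 33}
insert 12 → {6, 12, 13, 25, 30, 31, 32, 33}
fire next event → 6; now {12, 13, 25, 30, 31, 32, 33}
insert 26 → {12, 13, 25, 26, 30, 31, 32, 33}
fire next event → 12; now {13, 25, 26, 30, 31, 32, 33}
fire next event → 13; now {25, 26, 30, 31, 32, 33}
insert 8 → {8, 25, 26, 30, 31, 32, 33}
insert 27 → {8, 25, 26, 27, 30, 31, 32, 33}
insert 5 → {5, 8, 25, 26, 27, 30, 31, 32, 33}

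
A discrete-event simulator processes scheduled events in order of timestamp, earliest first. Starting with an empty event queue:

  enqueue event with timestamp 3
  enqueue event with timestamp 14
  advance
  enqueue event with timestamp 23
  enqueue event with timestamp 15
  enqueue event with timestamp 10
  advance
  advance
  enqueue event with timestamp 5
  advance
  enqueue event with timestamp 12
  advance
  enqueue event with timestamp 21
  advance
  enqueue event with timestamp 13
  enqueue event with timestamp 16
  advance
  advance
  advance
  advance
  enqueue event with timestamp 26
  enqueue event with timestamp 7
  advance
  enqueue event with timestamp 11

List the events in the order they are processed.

[3, 10, 14, 5, 12, 15, 13, 16, 21, 23, 7]

insert 3 → {3}
insert 14 → {3, 14}
advance → 3; now {14}
insert 23 → {14, 23}
insert 15 → {14, 15, 23}
insert 10 → {10, 14, 15, 23}
advance → 10; now {14, 15, 23}
advance → 14; now {15, 23}
insert 5 → {5, 15, 23}
advance → 5; now {15, 23}
insert 12 → {12, 15, 23}
advance → 12; now {15, 23}
insert 21 → {15, 21, 23}
advance → 15; now {21, 23}
insert 13 → {13, 21, 23}
insert 16 → {13, 16, 21, 23}
advance → 13; now {16, 21, 23}
advance → 16; now {21, 23}
advance → 21; now {23}
advance → 23; now {}
insert 26 → {26}
insert 7 → {7, 26}
advance → 7; now {26}
insert 11 → {11, 26}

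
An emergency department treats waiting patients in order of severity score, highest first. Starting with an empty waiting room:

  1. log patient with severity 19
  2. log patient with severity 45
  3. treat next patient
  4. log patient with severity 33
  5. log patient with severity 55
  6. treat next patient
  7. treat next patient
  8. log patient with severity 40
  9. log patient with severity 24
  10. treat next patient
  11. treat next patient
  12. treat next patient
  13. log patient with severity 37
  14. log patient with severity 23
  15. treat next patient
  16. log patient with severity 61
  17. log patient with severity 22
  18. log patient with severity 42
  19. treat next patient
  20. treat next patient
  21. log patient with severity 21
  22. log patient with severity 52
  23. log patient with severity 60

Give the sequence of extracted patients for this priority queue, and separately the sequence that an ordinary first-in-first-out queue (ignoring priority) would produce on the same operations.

priority queue: 45, 55, 33, 40, 24, 19, 37, 61, 42; FIFO queue: 19 → 45 → 33 → 55 → 40 → 24 → 37 → 23 → 61

insert 19 → {19}
insert 45 → {45, 19}
treat next patient → 45; now {19}
insert 33 → {33, 19}
insert 55 → {55, 33, 19}
treat next patient → 55; now {33, 19}
treat next patient → 33; now {19}
insert 40 → {40, 19}
insert 24 → {40, 24, 19}
treat next patient → 40; now {24, 19}
treat next patient → 24; now {19}
treat next patient → 19; now {}
insert 37 → {37}
insert 23 → {37, 23}
treat next patient → 37; now {23}
insert 61 → {61, 23}
insert 22 → {61, 23, 22}
insert 42 → {61, 42, 23, 22}
treat next patient → 61; now {42, 23, 22}
treat next patient → 42; now {23, 22}
insert 21 → {23, 22, 21}
insert 52 → {52, 23, 22, 21}
insert 60 → {60, 52, 23, 22, 21}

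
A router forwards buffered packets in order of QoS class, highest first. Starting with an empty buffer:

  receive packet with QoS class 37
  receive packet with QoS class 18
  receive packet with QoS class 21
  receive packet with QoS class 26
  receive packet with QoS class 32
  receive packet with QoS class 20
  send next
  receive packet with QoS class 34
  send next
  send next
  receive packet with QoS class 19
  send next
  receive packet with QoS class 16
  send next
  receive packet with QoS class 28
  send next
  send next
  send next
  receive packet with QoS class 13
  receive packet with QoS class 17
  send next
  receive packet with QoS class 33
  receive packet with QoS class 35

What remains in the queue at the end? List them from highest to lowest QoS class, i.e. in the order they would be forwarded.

[35, 33, 17, 16, 13]

insert 37 → {37}
insert 18 → {37, 18}
insert 21 → {37, 21, 18}
insert 26 → {37, 26, 21, 18}
insert 32 → {37, 32, 26, 21, 18}
insert 20 → {37, 32, 26, 21, 20, 18}
send next → 37; now {32, 26, 21, 20, 18}
insert 34 → {34, 32, 26, 21, 20, 18}
send next → 34; now {32, 26, 21, 20, 18}
send next → 32; now {26, 21, 20, 18}
insert 19 → {26, 21, 20, 19, 18}
send next → 26; now {21, 20, 19, 18}
insert 16 → {21, 20, 19, 18, 16}
send next → 21; now {20, 19, 18, 16}
insert 28 → {28, 20, 19, 18, 16}
send next → 28; now {20, 19, 18, 16}
send next → 20; now {19, 18, 16}
send next → 19; now {18, 16}
insert 13 → {18, 16, 13}
insert 17 → {18, 17, 16, 13}
send next → 18; now {17, 16, 13}
insert 33 → {33, 17, 16, 13}
insert 35 → {35, 33, 17, 16, 13}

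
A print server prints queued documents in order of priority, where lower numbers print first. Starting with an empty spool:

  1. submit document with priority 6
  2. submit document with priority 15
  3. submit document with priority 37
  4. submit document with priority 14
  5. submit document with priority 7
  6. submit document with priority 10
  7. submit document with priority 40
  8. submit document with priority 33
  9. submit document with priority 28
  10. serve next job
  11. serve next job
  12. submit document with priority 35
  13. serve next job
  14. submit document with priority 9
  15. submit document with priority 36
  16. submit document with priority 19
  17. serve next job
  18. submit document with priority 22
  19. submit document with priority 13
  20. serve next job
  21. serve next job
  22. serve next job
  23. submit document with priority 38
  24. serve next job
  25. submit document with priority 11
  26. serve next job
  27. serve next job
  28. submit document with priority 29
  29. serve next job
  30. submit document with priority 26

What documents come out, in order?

insert 6 → {6}
insert 15 → {6, 15}
insert 37 → {6, 15, 37}
insert 14 → {6, 14, 15, 37}
insert 7 → {6, 7, 14, 15, 37}
insert 10 → {6, 7, 10, 14, 15, 37}
insert 40 → {6, 7, 10, 14, 15, 37, 40}
insert 33 → {6, 7, 10, 14, 15, 33, 37, 40}
insert 28 → {6, 7, 10, 14, 15, 28, 33, 37, 40}
serve next job → 6; now {7, 10, 14, 15, 28, 33, 37, 40}
serve next job → 7; now {10, 14, 15, 28, 33, 37, 40}
insert 35 → {10, 14, 15, 28, 33, 35, 37, 40}
serve next job → 10; now {14, 15, 28, 33, 35, 37, 40}
insert 9 → {9, 14, 15, 28, 33, 35, 37, 40}
insert 36 → {9, 14, 15, 28, 33, 35, 36, 37, 40}
insert 19 → {9, 14, 15, 19, 28, 33, 35, 36, 37, 40}
serve next job → 9; now {14, 15, 19, 28, 33, 35, 36, 37, 40}
insert 22 → {14, 15, 19, 22, 28, 33, 35, 36, 37, 40}
insert 13 → {13, 14, 15, 19, 22, 28, 33, 35, 36, 37, 40}
serve next job → 13; now {14, 15, 19, 22, 28, 33, 35, 36, 37, 40}
serve next job → 14; now {15, 19, 22, 28, 33, 35, 36, 37, 40}
serve next job → 15; now {19, 22, 28, 33, 35, 36, 37, 40}
insert 38 → {19, 22, 28, 33, 35, 36, 37, 38, 40}
serve next job → 19; now {22, 28, 33, 35, 36, 37, 38, 40}
insert 11 → {11, 22, 28, 33, 35, 36, 37, 38, 40}
serve next job → 11; now {22, 28, 33, 35, 36, 37, 38, 40}
serve next job → 22; now {28, 33, 35, 36, 37, 38, 40}
insert 29 → {28, 29, 33, 35, 36, 37, 38, 40}
serve next job → 28; now {29, 33, 35, 36, 37, 38, 40}
insert 26 → {26, 29, 33, 35, 36, 37, 38, 40}

6, 7, 10, 9, 13, 14, 15, 19, 11, 22, 28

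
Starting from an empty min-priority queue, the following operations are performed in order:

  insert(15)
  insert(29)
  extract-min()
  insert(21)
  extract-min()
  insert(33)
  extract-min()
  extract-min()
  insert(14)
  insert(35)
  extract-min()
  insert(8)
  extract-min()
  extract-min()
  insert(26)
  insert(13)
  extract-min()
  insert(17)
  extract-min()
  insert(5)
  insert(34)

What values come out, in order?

15 → 21 → 29 → 33 → 14 → 8 → 35 → 13 → 17

insert 15 → {15}
insert 29 → {15, 29}
extract-min → 15; now {29}
insert 21 → {21, 29}
extract-min → 21; now {29}
insert 33 → {29, 33}
extract-min → 29; now {33}
extract-min → 33; now {}
insert 14 → {14}
insert 35 → {14, 35}
extract-min → 14; now {35}
insert 8 → {8, 35}
extract-min → 8; now {35}
extract-min → 35; now {}
insert 26 → {26}
insert 13 → {13, 26}
extract-min → 13; now {26}
insert 17 → {17, 26}
extract-min → 17; now {26}
insert 5 → {5, 26}
insert 34 → {5, 26, 34}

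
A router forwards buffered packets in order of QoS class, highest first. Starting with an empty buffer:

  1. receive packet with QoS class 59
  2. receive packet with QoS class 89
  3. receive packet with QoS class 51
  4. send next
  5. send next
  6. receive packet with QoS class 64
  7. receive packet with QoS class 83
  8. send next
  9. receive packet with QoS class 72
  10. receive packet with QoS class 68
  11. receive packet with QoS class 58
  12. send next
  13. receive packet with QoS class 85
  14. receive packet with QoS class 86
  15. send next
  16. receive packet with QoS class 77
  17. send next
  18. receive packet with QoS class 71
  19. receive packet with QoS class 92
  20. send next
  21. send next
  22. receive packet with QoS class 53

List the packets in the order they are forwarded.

[89, 59, 83, 72, 86, 85, 92, 77]

insert 59 → {59}
insert 89 → {89, 59}
insert 51 → {89, 59, 51}
send next → 89; now {59, 51}
send next → 59; now {51}
insert 64 → {64, 51}
insert 83 → {83, 64, 51}
send next → 83; now {64, 51}
insert 72 → {72, 64, 51}
insert 68 → {72, 68, 64, 51}
insert 58 → {72, 68, 64, 58, 51}
send next → 72; now {68, 64, 58, 51}
insert 85 → {85, 68, 64, 58, 51}
insert 86 → {86, 85, 68, 64, 58, 51}
send next → 86; now {85, 68, 64, 58, 51}
insert 77 → {85, 77, 68, 64, 58, 51}
send next → 85; now {77, 68, 64, 58, 51}
insert 71 → {77, 71, 68, 64, 58, 51}
insert 92 → {92, 77, 71, 68, 64, 58, 51}
send next → 92; now {77, 71, 68, 64, 58, 51}
send next → 77; now {71, 68, 64, 58, 51}
insert 53 → {71, 68, 64, 58, 53, 51}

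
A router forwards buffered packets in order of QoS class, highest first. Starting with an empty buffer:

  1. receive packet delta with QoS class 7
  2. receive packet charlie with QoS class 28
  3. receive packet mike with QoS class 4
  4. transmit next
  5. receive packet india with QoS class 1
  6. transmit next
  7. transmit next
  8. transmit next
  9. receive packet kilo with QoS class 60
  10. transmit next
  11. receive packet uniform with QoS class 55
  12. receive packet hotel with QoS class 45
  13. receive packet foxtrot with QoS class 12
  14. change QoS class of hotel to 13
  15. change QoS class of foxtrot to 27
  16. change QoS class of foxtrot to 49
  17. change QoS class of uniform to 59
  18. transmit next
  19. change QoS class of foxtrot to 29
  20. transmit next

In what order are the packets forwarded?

[charlie, delta, mike, india, kilo, uniform, foxtrot]

add delta (QoS class 7) → {delta:7}
add charlie (QoS class 28) → {charlie:28, delta:7}
add mike (QoS class 4) → {charlie:28, delta:7, mike:4}
transmit next → charlie; now {delta:7, mike:4}
add india (QoS class 1) → {delta:7, mike:4, india:1}
transmit next → delta; now {mike:4, india:1}
transmit next → mike; now {india:1}
transmit next → india; now {}
add kilo (QoS class 60) → {kilo:60}
transmit next → kilo; now {}
add uniform (QoS class 55) → {uniform:55}
add hotel (QoS class 45) → {uniform:55, hotel:45}
add foxtrot (QoS class 12) → {uniform:55, hotel:45, foxtrot:12}
update hotel to QoS class 13 → {uniform:55, hotel:13, foxtrot:12}
update foxtrot to QoS class 27 → {uniform:55, foxtrot:27, hotel:13}
update foxtrot to QoS class 49 → {uniform:55, foxtrot:49, hotel:13}
update uniform to QoS class 59 → {uniform:59, foxtrot:49, hotel:13}
transmit next → uniform; now {foxtrot:49, hotel:13}
update foxtrot to QoS class 29 → {foxtrot:29, hotel:13}
transmit next → foxtrot; now {hotel:13}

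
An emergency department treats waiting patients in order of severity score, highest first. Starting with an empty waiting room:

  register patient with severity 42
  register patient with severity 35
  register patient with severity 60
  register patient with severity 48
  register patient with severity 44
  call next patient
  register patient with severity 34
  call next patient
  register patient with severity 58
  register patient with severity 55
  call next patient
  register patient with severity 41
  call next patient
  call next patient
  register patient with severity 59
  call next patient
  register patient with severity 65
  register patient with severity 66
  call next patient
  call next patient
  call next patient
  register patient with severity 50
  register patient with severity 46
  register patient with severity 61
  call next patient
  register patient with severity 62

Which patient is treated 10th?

61

insert 42 → {42}
insert 35 → {42, 35}
insert 60 → {60, 42, 35}
insert 48 → {60, 48, 42, 35}
insert 44 → {60, 48, 44, 42, 35}
call next patient → 60; now {48, 44, 42, 35}
insert 34 → {48, 44, 42, 35, 34}
call next patient → 48; now {44, 42, 35, 34}
insert 58 → {58, 44, 42, 35, 34}
insert 55 → {58, 55, 44, 42, 35, 34}
call next patient → 58; now {55, 44, 42, 35, 34}
insert 41 → {55, 44, 42, 41, 35, 34}
call next patient → 55; now {44, 42, 41, 35, 34}
call next patient → 44; now {42, 41, 35, 34}
insert 59 → {59, 42, 41, 35, 34}
call next patient → 59; now {42, 41, 35, 34}
insert 65 → {65, 42, 41, 35, 34}
insert 66 → {66, 65, 42, 41, 35, 34}
call next patient → 66; now {65, 42, 41, 35, 34}
call next patient → 65; now {42, 41, 35, 34}
call next patient → 42; now {41, 35, 34}
insert 50 → {50, 41, 35, 34}
insert 46 → {50, 46, 41, 35, 34}
insert 61 → {61, 50, 46, 41, 35, 34}
call next patient → 61; now {50, 46, 41, 35, 34}
insert 62 → {62, 50, 46, 41, 35, 34}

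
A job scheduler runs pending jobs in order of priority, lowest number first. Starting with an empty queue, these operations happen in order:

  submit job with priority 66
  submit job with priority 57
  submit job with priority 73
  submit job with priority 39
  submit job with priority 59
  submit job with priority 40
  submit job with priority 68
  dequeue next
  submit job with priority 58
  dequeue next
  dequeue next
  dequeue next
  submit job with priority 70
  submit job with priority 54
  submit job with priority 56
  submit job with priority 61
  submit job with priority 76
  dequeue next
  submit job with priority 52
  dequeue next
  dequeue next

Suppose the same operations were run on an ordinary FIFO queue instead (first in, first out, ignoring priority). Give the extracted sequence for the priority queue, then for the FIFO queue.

insert 66 → {66}
insert 57 → {57, 66}
insert 73 → {57, 66, 73}
insert 39 → {39, 57, 66, 73}
insert 59 → {39, 57, 59, 66, 73}
insert 40 → {39, 40, 57, 59, 66, 73}
insert 68 → {39, 40, 57, 59, 66, 68, 73}
dequeue next → 39; now {40, 57, 59, 66, 68, 73}
insert 58 → {40, 57, 58, 59, 66, 68, 73}
dequeue next → 40; now {57, 58, 59, 66, 68, 73}
dequeue next → 57; now {58, 59, 66, 68, 73}
dequeue next → 58; now {59, 66, 68, 73}
insert 70 → {59, 66, 68, 70, 73}
insert 54 → {54, 59, 66, 68, 70, 73}
insert 56 → {54, 56, 59, 66, 68, 70, 73}
insert 61 → {54, 56, 59, 61, 66, 68, 70, 73}
insert 76 → {54, 56, 59, 61, 66, 68, 70, 73, 76}
dequeue next → 54; now {56, 59, 61, 66, 68, 70, 73, 76}
insert 52 → {52, 56, 59, 61, 66, 68, 70, 73, 76}
dequeue next → 52; now {56, 59, 61, 66, 68, 70, 73, 76}
dequeue next → 56; now {59, 61, 66, 68, 70, 73, 76}

priority queue: 39 → 40 → 57 → 58 → 54 → 52 → 56; FIFO queue: 66, 57, 73, 39, 59, 40, 68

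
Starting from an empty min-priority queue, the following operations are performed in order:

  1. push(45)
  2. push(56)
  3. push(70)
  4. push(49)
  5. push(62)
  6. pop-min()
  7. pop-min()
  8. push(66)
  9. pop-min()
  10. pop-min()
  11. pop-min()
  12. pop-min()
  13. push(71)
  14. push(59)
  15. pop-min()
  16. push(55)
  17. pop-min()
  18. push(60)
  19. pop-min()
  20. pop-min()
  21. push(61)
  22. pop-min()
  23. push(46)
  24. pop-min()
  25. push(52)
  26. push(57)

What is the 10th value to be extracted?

71

insert 45 → {45}
insert 56 → {45, 56}
insert 70 → {45, 56, 70}
insert 49 → {45, 49, 56, 70}
insert 62 → {45, 49, 56, 62, 70}
pop-min → 45; now {49, 56, 62, 70}
pop-min → 49; now {56, 62, 70}
insert 66 → {56, 62, 66, 70}
pop-min → 56; now {62, 66, 70}
pop-min → 62; now {66, 70}
pop-min → 66; now {70}
pop-min → 70; now {}
insert 71 → {71}
insert 59 → {59, 71}
pop-min → 59; now {71}
insert 55 → {55, 71}
pop-min → 55; now {71}
insert 60 → {60, 71}
pop-min → 60; now {71}
pop-min → 71; now {}
insert 61 → {61}
pop-min → 61; now {}
insert 46 → {46}
pop-min → 46; now {}
insert 52 → {52}
insert 57 → {52, 57}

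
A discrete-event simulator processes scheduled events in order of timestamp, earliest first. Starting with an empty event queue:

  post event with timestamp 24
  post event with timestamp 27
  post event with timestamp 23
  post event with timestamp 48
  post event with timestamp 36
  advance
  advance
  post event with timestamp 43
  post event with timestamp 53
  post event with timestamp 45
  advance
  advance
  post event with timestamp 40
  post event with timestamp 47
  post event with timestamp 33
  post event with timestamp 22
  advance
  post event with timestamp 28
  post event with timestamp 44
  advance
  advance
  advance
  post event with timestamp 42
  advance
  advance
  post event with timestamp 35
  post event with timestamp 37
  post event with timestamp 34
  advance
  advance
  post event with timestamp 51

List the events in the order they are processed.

insert 24 → {24}
insert 27 → {24, 27}
insert 23 → {23, 24, 27}
insert 48 → {23, 24, 27, 48}
insert 36 → {23, 24, 27, 36, 48}
advance → 23; now {24, 27, 36, 48}
advance → 24; now {27, 36, 48}
insert 43 → {27, 36, 43, 48}
insert 53 → {27, 36, 43, 48, 53}
insert 45 → {27, 36, 43, 45, 48, 53}
advance → 27; now {36, 43, 45, 48, 53}
advance → 36; now {43, 45, 48, 53}
insert 40 → {40, 43, 45, 48, 53}
insert 47 → {40, 43, 45, 47, 48, 53}
insert 33 → {33, 40, 43, 45, 47, 48, 53}
insert 22 → {22, 33, 40, 43, 45, 47, 48, 53}
advance → 22; now {33, 40, 43, 45, 47, 48, 53}
insert 28 → {28, 33, 40, 43, 45, 47, 48, 53}
insert 44 → {28, 33, 40, 43, 44, 45, 47, 48, 53}
advance → 28; now {33, 40, 43, 44, 45, 47, 48, 53}
advance → 33; now {40, 43, 44, 45, 47, 48, 53}
advance → 40; now {43, 44, 45, 47, 48, 53}
insert 42 → {42, 43, 44, 45, 47, 48, 53}
advance → 42; now {43, 44, 45, 47, 48, 53}
advance → 43; now {44, 45, 47, 48, 53}
insert 35 → {35, 44, 45, 47, 48, 53}
insert 37 → {35, 37, 44, 45, 47, 48, 53}
insert 34 → {34, 35, 37, 44, 45, 47, 48, 53}
advance → 34; now {35, 37, 44, 45, 47, 48, 53}
advance → 35; now {37, 44, 45, 47, 48, 53}
insert 51 → {37, 44, 45, 47, 48, 51, 53}

[23, 24, 27, 36, 22, 28, 33, 40, 42, 43, 34, 35]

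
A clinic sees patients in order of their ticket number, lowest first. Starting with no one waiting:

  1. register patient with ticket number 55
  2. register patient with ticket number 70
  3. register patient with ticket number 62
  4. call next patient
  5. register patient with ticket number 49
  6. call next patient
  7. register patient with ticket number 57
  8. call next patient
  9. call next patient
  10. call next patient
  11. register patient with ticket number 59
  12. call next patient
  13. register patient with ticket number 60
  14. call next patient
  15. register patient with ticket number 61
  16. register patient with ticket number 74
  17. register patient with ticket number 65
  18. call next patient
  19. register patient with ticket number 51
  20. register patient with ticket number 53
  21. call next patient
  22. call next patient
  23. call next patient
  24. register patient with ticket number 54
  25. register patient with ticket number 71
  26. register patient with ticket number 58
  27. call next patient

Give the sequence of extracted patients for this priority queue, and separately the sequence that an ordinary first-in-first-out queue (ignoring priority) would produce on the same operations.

priority queue: [55, 49, 57, 62, 70, 59, 60, 61, 51, 53, 65, 54]; FIFO queue: 55 → 70 → 62 → 49 → 57 → 59 → 60 → 61 → 74 → 65 → 51 → 53

insert 55 → {55}
insert 70 → {55, 70}
insert 62 → {55, 62, 70}
call next patient → 55; now {62, 70}
insert 49 → {49, 62, 70}
call next patient → 49; now {62, 70}
insert 57 → {57, 62, 70}
call next patient → 57; now {62, 70}
call next patient → 62; now {70}
call next patient → 70; now {}
insert 59 → {59}
call next patient → 59; now {}
insert 60 → {60}
call next patient → 60; now {}
insert 61 → {61}
insert 74 → {61, 74}
insert 65 → {61, 65, 74}
call next patient → 61; now {65, 74}
insert 51 → {51, 65, 74}
insert 53 → {51, 53, 65, 74}
call next patient → 51; now {53, 65, 74}
call next patient → 53; now {65, 74}
call next patient → 65; now {74}
insert 54 → {54, 74}
insert 71 → {54, 71, 74}
insert 58 → {54, 58, 71, 74}
call next patient → 54; now {58, 71, 74}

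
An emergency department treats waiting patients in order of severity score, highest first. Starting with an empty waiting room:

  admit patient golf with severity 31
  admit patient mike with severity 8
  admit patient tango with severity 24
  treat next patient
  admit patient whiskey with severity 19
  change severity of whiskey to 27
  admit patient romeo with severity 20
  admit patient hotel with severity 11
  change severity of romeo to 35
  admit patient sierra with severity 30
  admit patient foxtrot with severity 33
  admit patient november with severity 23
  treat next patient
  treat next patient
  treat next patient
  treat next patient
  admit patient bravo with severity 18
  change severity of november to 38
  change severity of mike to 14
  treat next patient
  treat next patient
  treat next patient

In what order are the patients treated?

golf → romeo → foxtrot → sierra → whiskey → november → tango → bravo

add golf (severity 31) → {golf:31}
add mike (severity 8) → {golf:31, mike:8}
add tango (severity 24) → {golf:31, tango:24, mike:8}
treat next patient → golf; now {tango:24, mike:8}
add whiskey (severity 19) → {tango:24, whiskey:19, mike:8}
update whiskey to severity 27 → {whiskey:27, tango:24, mike:8}
add romeo (severity 20) → {whiskey:27, tango:24, romeo:20, mike:8}
add hotel (severity 11) → {whiskey:27, tango:24, romeo:20, hotel:11, mike:8}
update romeo to severity 35 → {romeo:35, whiskey:27, tango:24, hotel:11, mike:8}
add sierra (severity 30) → {romeo:35, sierra:30, whiskey:27, tango:24, hotel:11, mike:8}
add foxtrot (severity 33) → {romeo:35, foxtrot:33, sierra:30, whiskey:27, tango:24, hotel:11, mike:8}
add november (severity 23) → {romeo:35, foxtrot:33, sierra:30, whiskey:27, tango:24, november:23, hotel:11, mike:8}
treat next patient → romeo; now {foxtrot:33, sierra:30, whiskey:27, tango:24, november:23, hotel:11, mike:8}
treat next patient → foxtrot; now {sierra:30, whiskey:27, tango:24, november:23, hotel:11, mike:8}
treat next patient → sierra; now {whiskey:27, tango:24, november:23, hotel:11, mike:8}
treat next patient → whiskey; now {tango:24, november:23, hotel:11, mike:8}
add bravo (severity 18) → {tango:24, november:23, bravo:18, hotel:11, mike:8}
update november to severity 38 → {november:38, tango:24, bravo:18, hotel:11, mike:8}
update mike to severity 14 → {november:38, tango:24, bravo:18, mike:14, hotel:11}
treat next patient → november; now {tango:24, bravo:18, mike:14, hotel:11}
treat next patient → tango; now {bravo:18, mike:14, hotel:11}
treat next patient → bravo; now {mike:14, hotel:11}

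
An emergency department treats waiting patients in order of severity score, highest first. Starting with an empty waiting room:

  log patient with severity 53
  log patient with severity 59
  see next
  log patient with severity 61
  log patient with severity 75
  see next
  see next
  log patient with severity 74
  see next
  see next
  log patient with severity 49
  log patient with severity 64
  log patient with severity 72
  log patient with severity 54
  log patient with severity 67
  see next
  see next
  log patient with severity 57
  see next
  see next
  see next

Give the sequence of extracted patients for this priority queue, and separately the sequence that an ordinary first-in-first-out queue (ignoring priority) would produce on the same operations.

insert 53 → {53}
insert 59 → {59, 53}
see next → 59; now {53}
insert 61 → {61, 53}
insert 75 → {75, 61, 53}
see next → 75; now {61, 53}
see next → 61; now {53}
insert 74 → {74, 53}
see next → 74; now {53}
see next → 53; now {}
insert 49 → {49}
insert 64 → {64, 49}
insert 72 → {72, 64, 49}
insert 54 → {72, 64, 54, 49}
insert 67 → {72, 67, 64, 54, 49}
see next → 72; now {67, 64, 54, 49}
see next → 67; now {64, 54, 49}
insert 57 → {64, 57, 54, 49}
see next → 64; now {57, 54, 49}
see next → 57; now {54, 49}
see next → 54; now {49}

priority queue: 59, 75, 61, 74, 53, 72, 67, 64, 57, 54; FIFO queue: 53 → 59 → 61 → 75 → 74 → 49 → 64 → 72 → 54 → 67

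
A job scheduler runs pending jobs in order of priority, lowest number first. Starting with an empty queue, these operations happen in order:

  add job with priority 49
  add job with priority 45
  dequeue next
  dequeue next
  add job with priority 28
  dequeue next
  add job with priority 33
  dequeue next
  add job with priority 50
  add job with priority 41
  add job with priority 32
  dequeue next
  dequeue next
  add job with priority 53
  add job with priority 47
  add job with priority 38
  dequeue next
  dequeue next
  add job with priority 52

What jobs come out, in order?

[45, 49, 28, 33, 32, 41, 38, 47]

insert 49 → {49}
insert 45 → {45, 49}
dequeue next → 45; now {49}
dequeue next → 49; now {}
insert 28 → {28}
dequeue next → 28; now {}
insert 33 → {33}
dequeue next → 33; now {}
insert 50 → {50}
insert 41 → {41, 50}
insert 32 → {32, 41, 50}
dequeue next → 32; now {41, 50}
dequeue next → 41; now {50}
insert 53 → {50, 53}
insert 47 → {47, 50, 53}
insert 38 → {38, 47, 50, 53}
dequeue next → 38; now {47, 50, 53}
dequeue next → 47; now {50, 53}
insert 52 → {50, 52, 53}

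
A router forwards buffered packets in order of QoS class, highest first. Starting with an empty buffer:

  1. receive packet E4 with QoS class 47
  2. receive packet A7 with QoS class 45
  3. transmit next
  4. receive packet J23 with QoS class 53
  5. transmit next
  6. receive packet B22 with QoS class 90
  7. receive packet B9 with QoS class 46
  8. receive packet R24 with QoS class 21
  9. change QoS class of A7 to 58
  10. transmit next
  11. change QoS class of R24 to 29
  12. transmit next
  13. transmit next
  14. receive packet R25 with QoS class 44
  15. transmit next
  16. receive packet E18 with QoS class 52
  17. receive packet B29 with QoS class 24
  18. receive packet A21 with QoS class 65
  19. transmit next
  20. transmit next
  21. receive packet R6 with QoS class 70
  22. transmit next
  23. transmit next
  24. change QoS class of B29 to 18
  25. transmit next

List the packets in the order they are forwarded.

E4 → J23 → B22 → A7 → B9 → R25 → A21 → E18 → R6 → R24 → B29

add E4 (QoS class 47) → {E4:47}
add A7 (QoS class 45) → {E4:47, A7:45}
transmit next → E4; now {A7:45}
add J23 (QoS class 53) → {J23:53, A7:45}
transmit next → J23; now {A7:45}
add B22 (QoS class 90) → {B22:90, A7:45}
add B9 (QoS class 46) → {B22:90, B9:46, A7:45}
add R24 (QoS class 21) → {B22:90, B9:46, A7:45, R24:21}
update A7 to QoS class 58 → {B22:90, A7:58, B9:46, R24:21}
transmit next → B22; now {A7:58, B9:46, R24:21}
update R24 to QoS class 29 → {A7:58, B9:46, R24:29}
transmit next → A7; now {B9:46, R24:29}
transmit next → B9; now {R24:29}
add R25 (QoS class 44) → {R25:44, R24:29}
transmit next → R25; now {R24:29}
add E18 (QoS class 52) → {E18:52, R24:29}
add B29 (QoS class 24) → {E18:52, R24:29, B29:24}
add A21 (QoS class 65) → {A21:65, E18:52, R24:29, B29:24}
transmit next → A21; now {E18:52, R24:29, B29:24}
transmit next → E18; now {R24:29, B29:24}
add R6 (QoS class 70) → {R6:70, R24:29, B29:24}
transmit next → R6; now {R24:29, B29:24}
transmit next → R24; now {B29:24}
update B29 to QoS class 18 → {B29:18}
transmit next → B29; now {}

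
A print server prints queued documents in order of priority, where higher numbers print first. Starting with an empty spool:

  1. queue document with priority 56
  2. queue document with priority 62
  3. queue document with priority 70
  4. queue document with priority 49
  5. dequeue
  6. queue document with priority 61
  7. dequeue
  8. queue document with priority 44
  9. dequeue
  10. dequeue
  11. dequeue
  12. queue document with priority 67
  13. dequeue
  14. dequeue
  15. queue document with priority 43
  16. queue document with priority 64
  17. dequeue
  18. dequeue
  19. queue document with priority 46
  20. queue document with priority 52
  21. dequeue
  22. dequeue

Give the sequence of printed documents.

insert 56 → {56}
insert 62 → {62, 56}
insert 70 → {70, 62, 56}
insert 49 → {70, 62, 56, 49}
dequeue → 70; now {62, 56, 49}
insert 61 → {62, 61, 56, 49}
dequeue → 62; now {61, 56, 49}
insert 44 → {61, 56, 49, 44}
dequeue → 61; now {56, 49, 44}
dequeue → 56; now {49, 44}
dequeue → 49; now {44}
insert 67 → {67, 44}
dequeue → 67; now {44}
dequeue → 44; now {}
insert 43 → {43}
insert 64 → {64, 43}
dequeue → 64; now {43}
dequeue → 43; now {}
insert 46 → {46}
insert 52 → {52, 46}
dequeue → 52; now {46}
dequeue → 46; now {}

70 → 62 → 61 → 56 → 49 → 67 → 44 → 64 → 43 → 52 → 46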